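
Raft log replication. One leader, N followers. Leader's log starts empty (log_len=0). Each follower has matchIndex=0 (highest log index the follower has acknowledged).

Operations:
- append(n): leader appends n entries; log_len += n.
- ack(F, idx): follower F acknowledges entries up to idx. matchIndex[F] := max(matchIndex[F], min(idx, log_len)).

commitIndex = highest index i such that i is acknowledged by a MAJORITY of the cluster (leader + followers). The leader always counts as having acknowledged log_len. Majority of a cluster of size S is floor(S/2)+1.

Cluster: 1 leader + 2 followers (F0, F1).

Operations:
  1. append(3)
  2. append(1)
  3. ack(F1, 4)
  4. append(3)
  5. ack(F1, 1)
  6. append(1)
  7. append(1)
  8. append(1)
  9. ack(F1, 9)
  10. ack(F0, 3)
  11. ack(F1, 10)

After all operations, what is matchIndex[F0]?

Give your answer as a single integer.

Op 1: append 3 -> log_len=3
Op 2: append 1 -> log_len=4
Op 3: F1 acks idx 4 -> match: F0=0 F1=4; commitIndex=4
Op 4: append 3 -> log_len=7
Op 5: F1 acks idx 1 -> match: F0=0 F1=4; commitIndex=4
Op 6: append 1 -> log_len=8
Op 7: append 1 -> log_len=9
Op 8: append 1 -> log_len=10
Op 9: F1 acks idx 9 -> match: F0=0 F1=9; commitIndex=9
Op 10: F0 acks idx 3 -> match: F0=3 F1=9; commitIndex=9
Op 11: F1 acks idx 10 -> match: F0=3 F1=10; commitIndex=10

Answer: 3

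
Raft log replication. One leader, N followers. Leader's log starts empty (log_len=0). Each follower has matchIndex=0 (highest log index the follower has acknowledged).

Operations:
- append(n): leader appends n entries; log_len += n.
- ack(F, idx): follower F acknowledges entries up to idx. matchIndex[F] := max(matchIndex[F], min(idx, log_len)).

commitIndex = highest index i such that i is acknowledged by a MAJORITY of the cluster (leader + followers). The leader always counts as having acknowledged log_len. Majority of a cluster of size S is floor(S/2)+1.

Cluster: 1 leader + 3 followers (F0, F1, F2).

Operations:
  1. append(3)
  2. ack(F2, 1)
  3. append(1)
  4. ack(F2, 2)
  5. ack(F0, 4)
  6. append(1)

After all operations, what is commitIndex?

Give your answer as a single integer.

Answer: 2

Derivation:
Op 1: append 3 -> log_len=3
Op 2: F2 acks idx 1 -> match: F0=0 F1=0 F2=1; commitIndex=0
Op 3: append 1 -> log_len=4
Op 4: F2 acks idx 2 -> match: F0=0 F1=0 F2=2; commitIndex=0
Op 5: F0 acks idx 4 -> match: F0=4 F1=0 F2=2; commitIndex=2
Op 6: append 1 -> log_len=5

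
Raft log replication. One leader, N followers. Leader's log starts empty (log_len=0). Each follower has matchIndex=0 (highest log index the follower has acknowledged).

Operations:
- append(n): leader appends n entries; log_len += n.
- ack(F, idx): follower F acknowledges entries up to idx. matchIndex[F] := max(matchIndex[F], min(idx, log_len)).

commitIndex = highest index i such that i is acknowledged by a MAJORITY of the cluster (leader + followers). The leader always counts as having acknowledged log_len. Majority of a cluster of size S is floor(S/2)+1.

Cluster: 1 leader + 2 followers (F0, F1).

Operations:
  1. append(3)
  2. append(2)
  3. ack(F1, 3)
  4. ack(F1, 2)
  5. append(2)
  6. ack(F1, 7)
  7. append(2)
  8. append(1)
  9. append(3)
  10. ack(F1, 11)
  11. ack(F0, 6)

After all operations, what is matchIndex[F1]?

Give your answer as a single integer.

Answer: 11

Derivation:
Op 1: append 3 -> log_len=3
Op 2: append 2 -> log_len=5
Op 3: F1 acks idx 3 -> match: F0=0 F1=3; commitIndex=3
Op 4: F1 acks idx 2 -> match: F0=0 F1=3; commitIndex=3
Op 5: append 2 -> log_len=7
Op 6: F1 acks idx 7 -> match: F0=0 F1=7; commitIndex=7
Op 7: append 2 -> log_len=9
Op 8: append 1 -> log_len=10
Op 9: append 3 -> log_len=13
Op 10: F1 acks idx 11 -> match: F0=0 F1=11; commitIndex=11
Op 11: F0 acks idx 6 -> match: F0=6 F1=11; commitIndex=11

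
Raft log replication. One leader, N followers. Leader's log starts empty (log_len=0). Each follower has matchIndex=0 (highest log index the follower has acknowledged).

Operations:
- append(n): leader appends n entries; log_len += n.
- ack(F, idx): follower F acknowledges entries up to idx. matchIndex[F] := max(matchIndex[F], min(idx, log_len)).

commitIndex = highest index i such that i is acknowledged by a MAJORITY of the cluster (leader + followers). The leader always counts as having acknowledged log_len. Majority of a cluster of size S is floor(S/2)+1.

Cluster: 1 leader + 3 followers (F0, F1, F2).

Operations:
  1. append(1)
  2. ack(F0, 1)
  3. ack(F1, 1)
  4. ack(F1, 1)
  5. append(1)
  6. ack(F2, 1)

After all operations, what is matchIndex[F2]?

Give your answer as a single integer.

Answer: 1

Derivation:
Op 1: append 1 -> log_len=1
Op 2: F0 acks idx 1 -> match: F0=1 F1=0 F2=0; commitIndex=0
Op 3: F1 acks idx 1 -> match: F0=1 F1=1 F2=0; commitIndex=1
Op 4: F1 acks idx 1 -> match: F0=1 F1=1 F2=0; commitIndex=1
Op 5: append 1 -> log_len=2
Op 6: F2 acks idx 1 -> match: F0=1 F1=1 F2=1; commitIndex=1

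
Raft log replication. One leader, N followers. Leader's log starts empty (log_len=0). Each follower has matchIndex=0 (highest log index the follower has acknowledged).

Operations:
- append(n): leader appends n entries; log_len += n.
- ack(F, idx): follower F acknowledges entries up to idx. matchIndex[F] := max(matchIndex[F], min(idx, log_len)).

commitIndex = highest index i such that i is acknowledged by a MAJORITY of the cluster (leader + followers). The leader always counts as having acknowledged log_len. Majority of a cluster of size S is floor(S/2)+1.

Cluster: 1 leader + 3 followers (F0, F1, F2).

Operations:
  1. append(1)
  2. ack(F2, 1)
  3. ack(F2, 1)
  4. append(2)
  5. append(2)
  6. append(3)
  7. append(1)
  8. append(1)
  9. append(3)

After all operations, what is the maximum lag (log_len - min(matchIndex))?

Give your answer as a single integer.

Op 1: append 1 -> log_len=1
Op 2: F2 acks idx 1 -> match: F0=0 F1=0 F2=1; commitIndex=0
Op 3: F2 acks idx 1 -> match: F0=0 F1=0 F2=1; commitIndex=0
Op 4: append 2 -> log_len=3
Op 5: append 2 -> log_len=5
Op 6: append 3 -> log_len=8
Op 7: append 1 -> log_len=9
Op 8: append 1 -> log_len=10
Op 9: append 3 -> log_len=13

Answer: 13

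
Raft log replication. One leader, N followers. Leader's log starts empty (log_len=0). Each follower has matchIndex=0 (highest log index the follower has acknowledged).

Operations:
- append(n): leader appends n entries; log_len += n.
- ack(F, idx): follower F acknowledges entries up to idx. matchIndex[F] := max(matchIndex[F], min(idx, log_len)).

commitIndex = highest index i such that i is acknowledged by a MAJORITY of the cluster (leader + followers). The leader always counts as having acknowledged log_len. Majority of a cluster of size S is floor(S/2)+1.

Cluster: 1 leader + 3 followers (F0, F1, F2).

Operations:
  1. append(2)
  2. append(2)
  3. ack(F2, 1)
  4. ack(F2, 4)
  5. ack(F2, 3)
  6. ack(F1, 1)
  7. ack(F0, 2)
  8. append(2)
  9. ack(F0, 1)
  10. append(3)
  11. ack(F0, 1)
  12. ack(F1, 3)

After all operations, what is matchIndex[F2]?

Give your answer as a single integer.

Op 1: append 2 -> log_len=2
Op 2: append 2 -> log_len=4
Op 3: F2 acks idx 1 -> match: F0=0 F1=0 F2=1; commitIndex=0
Op 4: F2 acks idx 4 -> match: F0=0 F1=0 F2=4; commitIndex=0
Op 5: F2 acks idx 3 -> match: F0=0 F1=0 F2=4; commitIndex=0
Op 6: F1 acks idx 1 -> match: F0=0 F1=1 F2=4; commitIndex=1
Op 7: F0 acks idx 2 -> match: F0=2 F1=1 F2=4; commitIndex=2
Op 8: append 2 -> log_len=6
Op 9: F0 acks idx 1 -> match: F0=2 F1=1 F2=4; commitIndex=2
Op 10: append 3 -> log_len=9
Op 11: F0 acks idx 1 -> match: F0=2 F1=1 F2=4; commitIndex=2
Op 12: F1 acks idx 3 -> match: F0=2 F1=3 F2=4; commitIndex=3

Answer: 4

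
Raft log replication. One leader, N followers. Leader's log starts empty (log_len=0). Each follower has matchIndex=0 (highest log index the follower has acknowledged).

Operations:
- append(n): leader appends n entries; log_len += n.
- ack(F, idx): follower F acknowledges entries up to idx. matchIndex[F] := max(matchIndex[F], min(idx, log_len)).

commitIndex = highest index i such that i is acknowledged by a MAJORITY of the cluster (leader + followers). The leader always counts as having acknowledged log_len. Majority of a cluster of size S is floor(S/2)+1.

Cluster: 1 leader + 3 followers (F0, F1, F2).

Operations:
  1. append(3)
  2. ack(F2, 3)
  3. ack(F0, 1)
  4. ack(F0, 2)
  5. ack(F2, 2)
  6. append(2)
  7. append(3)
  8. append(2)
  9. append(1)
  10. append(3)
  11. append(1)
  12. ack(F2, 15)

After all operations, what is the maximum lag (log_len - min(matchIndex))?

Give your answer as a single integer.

Answer: 15

Derivation:
Op 1: append 3 -> log_len=3
Op 2: F2 acks idx 3 -> match: F0=0 F1=0 F2=3; commitIndex=0
Op 3: F0 acks idx 1 -> match: F0=1 F1=0 F2=3; commitIndex=1
Op 4: F0 acks idx 2 -> match: F0=2 F1=0 F2=3; commitIndex=2
Op 5: F2 acks idx 2 -> match: F0=2 F1=0 F2=3; commitIndex=2
Op 6: append 2 -> log_len=5
Op 7: append 3 -> log_len=8
Op 8: append 2 -> log_len=10
Op 9: append 1 -> log_len=11
Op 10: append 3 -> log_len=14
Op 11: append 1 -> log_len=15
Op 12: F2 acks idx 15 -> match: F0=2 F1=0 F2=15; commitIndex=2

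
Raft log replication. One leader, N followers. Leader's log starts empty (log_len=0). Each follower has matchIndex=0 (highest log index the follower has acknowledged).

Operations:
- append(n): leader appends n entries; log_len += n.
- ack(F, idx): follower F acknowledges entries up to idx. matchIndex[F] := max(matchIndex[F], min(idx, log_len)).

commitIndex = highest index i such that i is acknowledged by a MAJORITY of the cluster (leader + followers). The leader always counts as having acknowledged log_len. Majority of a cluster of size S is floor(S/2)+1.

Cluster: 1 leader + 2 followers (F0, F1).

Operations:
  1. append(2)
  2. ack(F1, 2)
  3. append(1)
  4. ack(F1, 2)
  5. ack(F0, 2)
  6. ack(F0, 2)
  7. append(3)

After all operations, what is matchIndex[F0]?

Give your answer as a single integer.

Answer: 2

Derivation:
Op 1: append 2 -> log_len=2
Op 2: F1 acks idx 2 -> match: F0=0 F1=2; commitIndex=2
Op 3: append 1 -> log_len=3
Op 4: F1 acks idx 2 -> match: F0=0 F1=2; commitIndex=2
Op 5: F0 acks idx 2 -> match: F0=2 F1=2; commitIndex=2
Op 6: F0 acks idx 2 -> match: F0=2 F1=2; commitIndex=2
Op 7: append 3 -> log_len=6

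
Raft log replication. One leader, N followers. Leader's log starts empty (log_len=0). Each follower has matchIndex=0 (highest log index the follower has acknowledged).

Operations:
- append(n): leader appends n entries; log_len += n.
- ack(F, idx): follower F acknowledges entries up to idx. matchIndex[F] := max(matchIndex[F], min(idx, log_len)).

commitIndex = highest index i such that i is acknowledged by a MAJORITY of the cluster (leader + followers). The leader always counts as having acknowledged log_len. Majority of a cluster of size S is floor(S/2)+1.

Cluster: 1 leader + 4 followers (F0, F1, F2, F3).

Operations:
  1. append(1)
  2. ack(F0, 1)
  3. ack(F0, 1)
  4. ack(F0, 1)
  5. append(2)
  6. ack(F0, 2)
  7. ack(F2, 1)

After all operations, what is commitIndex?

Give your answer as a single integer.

Answer: 1

Derivation:
Op 1: append 1 -> log_len=1
Op 2: F0 acks idx 1 -> match: F0=1 F1=0 F2=0 F3=0; commitIndex=0
Op 3: F0 acks idx 1 -> match: F0=1 F1=0 F2=0 F3=0; commitIndex=0
Op 4: F0 acks idx 1 -> match: F0=1 F1=0 F2=0 F3=0; commitIndex=0
Op 5: append 2 -> log_len=3
Op 6: F0 acks idx 2 -> match: F0=2 F1=0 F2=0 F3=0; commitIndex=0
Op 7: F2 acks idx 1 -> match: F0=2 F1=0 F2=1 F3=0; commitIndex=1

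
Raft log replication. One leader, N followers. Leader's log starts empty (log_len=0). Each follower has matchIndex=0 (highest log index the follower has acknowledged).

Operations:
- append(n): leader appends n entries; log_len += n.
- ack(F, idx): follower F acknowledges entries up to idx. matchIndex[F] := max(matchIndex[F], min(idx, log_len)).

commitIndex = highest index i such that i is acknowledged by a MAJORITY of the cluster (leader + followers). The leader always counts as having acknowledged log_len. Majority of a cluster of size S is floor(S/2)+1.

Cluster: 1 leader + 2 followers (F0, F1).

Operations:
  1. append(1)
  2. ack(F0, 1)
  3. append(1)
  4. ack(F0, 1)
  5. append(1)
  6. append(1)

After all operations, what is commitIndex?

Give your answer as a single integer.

Op 1: append 1 -> log_len=1
Op 2: F0 acks idx 1 -> match: F0=1 F1=0; commitIndex=1
Op 3: append 1 -> log_len=2
Op 4: F0 acks idx 1 -> match: F0=1 F1=0; commitIndex=1
Op 5: append 1 -> log_len=3
Op 6: append 1 -> log_len=4

Answer: 1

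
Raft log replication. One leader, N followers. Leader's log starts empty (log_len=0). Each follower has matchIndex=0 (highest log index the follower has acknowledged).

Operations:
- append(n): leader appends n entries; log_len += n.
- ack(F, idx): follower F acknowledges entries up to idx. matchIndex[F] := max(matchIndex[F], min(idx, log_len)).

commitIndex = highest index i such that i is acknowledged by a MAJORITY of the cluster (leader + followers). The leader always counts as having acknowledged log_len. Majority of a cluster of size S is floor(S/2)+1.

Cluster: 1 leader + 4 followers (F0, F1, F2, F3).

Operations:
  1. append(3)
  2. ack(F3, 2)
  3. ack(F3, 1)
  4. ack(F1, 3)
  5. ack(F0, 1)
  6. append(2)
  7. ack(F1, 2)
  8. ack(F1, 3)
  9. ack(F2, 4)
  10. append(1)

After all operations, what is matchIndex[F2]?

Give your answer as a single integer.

Answer: 4

Derivation:
Op 1: append 3 -> log_len=3
Op 2: F3 acks idx 2 -> match: F0=0 F1=0 F2=0 F3=2; commitIndex=0
Op 3: F3 acks idx 1 -> match: F0=0 F1=0 F2=0 F3=2; commitIndex=0
Op 4: F1 acks idx 3 -> match: F0=0 F1=3 F2=0 F3=2; commitIndex=2
Op 5: F0 acks idx 1 -> match: F0=1 F1=3 F2=0 F3=2; commitIndex=2
Op 6: append 2 -> log_len=5
Op 7: F1 acks idx 2 -> match: F0=1 F1=3 F2=0 F3=2; commitIndex=2
Op 8: F1 acks idx 3 -> match: F0=1 F1=3 F2=0 F3=2; commitIndex=2
Op 9: F2 acks idx 4 -> match: F0=1 F1=3 F2=4 F3=2; commitIndex=3
Op 10: append 1 -> log_len=6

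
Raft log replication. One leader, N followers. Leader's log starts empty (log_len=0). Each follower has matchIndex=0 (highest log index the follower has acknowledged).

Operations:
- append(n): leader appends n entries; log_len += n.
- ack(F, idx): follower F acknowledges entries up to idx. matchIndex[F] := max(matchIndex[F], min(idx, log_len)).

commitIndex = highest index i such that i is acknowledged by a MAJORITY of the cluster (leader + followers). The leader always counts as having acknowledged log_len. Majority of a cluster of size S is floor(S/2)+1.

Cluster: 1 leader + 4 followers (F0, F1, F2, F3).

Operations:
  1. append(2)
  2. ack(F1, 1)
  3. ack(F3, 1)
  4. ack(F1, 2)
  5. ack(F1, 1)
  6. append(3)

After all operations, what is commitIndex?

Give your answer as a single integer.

Op 1: append 2 -> log_len=2
Op 2: F1 acks idx 1 -> match: F0=0 F1=1 F2=0 F3=0; commitIndex=0
Op 3: F3 acks idx 1 -> match: F0=0 F1=1 F2=0 F3=1; commitIndex=1
Op 4: F1 acks idx 2 -> match: F0=0 F1=2 F2=0 F3=1; commitIndex=1
Op 5: F1 acks idx 1 -> match: F0=0 F1=2 F2=0 F3=1; commitIndex=1
Op 6: append 3 -> log_len=5

Answer: 1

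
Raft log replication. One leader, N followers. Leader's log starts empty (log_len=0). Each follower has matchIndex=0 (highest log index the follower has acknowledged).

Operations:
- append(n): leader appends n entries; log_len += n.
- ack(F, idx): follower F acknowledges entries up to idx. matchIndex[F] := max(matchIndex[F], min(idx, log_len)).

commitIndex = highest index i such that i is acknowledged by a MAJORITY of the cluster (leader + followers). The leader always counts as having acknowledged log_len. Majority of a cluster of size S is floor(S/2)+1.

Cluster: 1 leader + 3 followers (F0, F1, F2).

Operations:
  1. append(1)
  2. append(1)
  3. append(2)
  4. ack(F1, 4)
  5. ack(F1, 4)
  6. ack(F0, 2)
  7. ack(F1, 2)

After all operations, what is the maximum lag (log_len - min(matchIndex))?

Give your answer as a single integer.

Answer: 4

Derivation:
Op 1: append 1 -> log_len=1
Op 2: append 1 -> log_len=2
Op 3: append 2 -> log_len=4
Op 4: F1 acks idx 4 -> match: F0=0 F1=4 F2=0; commitIndex=0
Op 5: F1 acks idx 4 -> match: F0=0 F1=4 F2=0; commitIndex=0
Op 6: F0 acks idx 2 -> match: F0=2 F1=4 F2=0; commitIndex=2
Op 7: F1 acks idx 2 -> match: F0=2 F1=4 F2=0; commitIndex=2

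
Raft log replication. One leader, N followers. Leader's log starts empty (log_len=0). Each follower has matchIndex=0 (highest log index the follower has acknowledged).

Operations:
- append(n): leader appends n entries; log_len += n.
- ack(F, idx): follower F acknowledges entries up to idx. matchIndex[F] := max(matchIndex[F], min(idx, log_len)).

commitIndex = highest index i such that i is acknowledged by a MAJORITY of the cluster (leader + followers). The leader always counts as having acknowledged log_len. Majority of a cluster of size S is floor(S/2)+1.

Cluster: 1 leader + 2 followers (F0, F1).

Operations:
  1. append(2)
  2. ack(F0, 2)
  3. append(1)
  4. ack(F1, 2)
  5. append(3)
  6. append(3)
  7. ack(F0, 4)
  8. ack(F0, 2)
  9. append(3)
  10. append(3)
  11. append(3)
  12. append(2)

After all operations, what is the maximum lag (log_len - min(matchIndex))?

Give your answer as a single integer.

Answer: 18

Derivation:
Op 1: append 2 -> log_len=2
Op 2: F0 acks idx 2 -> match: F0=2 F1=0; commitIndex=2
Op 3: append 1 -> log_len=3
Op 4: F1 acks idx 2 -> match: F0=2 F1=2; commitIndex=2
Op 5: append 3 -> log_len=6
Op 6: append 3 -> log_len=9
Op 7: F0 acks idx 4 -> match: F0=4 F1=2; commitIndex=4
Op 8: F0 acks idx 2 -> match: F0=4 F1=2; commitIndex=4
Op 9: append 3 -> log_len=12
Op 10: append 3 -> log_len=15
Op 11: append 3 -> log_len=18
Op 12: append 2 -> log_len=20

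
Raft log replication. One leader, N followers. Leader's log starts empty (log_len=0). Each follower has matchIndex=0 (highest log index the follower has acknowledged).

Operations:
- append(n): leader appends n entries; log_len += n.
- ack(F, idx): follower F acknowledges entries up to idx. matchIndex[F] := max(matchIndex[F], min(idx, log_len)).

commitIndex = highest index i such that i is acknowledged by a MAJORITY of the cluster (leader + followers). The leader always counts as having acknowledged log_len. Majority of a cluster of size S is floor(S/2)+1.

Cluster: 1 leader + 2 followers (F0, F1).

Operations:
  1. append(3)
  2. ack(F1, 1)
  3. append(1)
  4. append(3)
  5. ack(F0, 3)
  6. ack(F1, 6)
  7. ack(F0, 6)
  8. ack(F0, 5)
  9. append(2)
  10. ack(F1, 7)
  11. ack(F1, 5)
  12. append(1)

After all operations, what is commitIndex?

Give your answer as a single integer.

Op 1: append 3 -> log_len=3
Op 2: F1 acks idx 1 -> match: F0=0 F1=1; commitIndex=1
Op 3: append 1 -> log_len=4
Op 4: append 3 -> log_len=7
Op 5: F0 acks idx 3 -> match: F0=3 F1=1; commitIndex=3
Op 6: F1 acks idx 6 -> match: F0=3 F1=6; commitIndex=6
Op 7: F0 acks idx 6 -> match: F0=6 F1=6; commitIndex=6
Op 8: F0 acks idx 5 -> match: F0=6 F1=6; commitIndex=6
Op 9: append 2 -> log_len=9
Op 10: F1 acks idx 7 -> match: F0=6 F1=7; commitIndex=7
Op 11: F1 acks idx 5 -> match: F0=6 F1=7; commitIndex=7
Op 12: append 1 -> log_len=10

Answer: 7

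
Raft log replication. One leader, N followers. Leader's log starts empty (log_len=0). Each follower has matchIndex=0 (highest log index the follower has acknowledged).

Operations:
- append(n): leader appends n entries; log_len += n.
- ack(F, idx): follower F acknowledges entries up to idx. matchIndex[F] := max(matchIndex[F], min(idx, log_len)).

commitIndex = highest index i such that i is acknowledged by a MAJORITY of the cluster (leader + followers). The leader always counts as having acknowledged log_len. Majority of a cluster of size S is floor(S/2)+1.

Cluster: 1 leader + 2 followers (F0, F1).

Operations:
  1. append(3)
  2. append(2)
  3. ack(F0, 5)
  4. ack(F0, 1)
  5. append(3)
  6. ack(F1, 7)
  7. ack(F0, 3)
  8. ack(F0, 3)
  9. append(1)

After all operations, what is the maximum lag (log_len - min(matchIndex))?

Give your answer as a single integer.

Op 1: append 3 -> log_len=3
Op 2: append 2 -> log_len=5
Op 3: F0 acks idx 5 -> match: F0=5 F1=0; commitIndex=5
Op 4: F0 acks idx 1 -> match: F0=5 F1=0; commitIndex=5
Op 5: append 3 -> log_len=8
Op 6: F1 acks idx 7 -> match: F0=5 F1=7; commitIndex=7
Op 7: F0 acks idx 3 -> match: F0=5 F1=7; commitIndex=7
Op 8: F0 acks idx 3 -> match: F0=5 F1=7; commitIndex=7
Op 9: append 1 -> log_len=9

Answer: 4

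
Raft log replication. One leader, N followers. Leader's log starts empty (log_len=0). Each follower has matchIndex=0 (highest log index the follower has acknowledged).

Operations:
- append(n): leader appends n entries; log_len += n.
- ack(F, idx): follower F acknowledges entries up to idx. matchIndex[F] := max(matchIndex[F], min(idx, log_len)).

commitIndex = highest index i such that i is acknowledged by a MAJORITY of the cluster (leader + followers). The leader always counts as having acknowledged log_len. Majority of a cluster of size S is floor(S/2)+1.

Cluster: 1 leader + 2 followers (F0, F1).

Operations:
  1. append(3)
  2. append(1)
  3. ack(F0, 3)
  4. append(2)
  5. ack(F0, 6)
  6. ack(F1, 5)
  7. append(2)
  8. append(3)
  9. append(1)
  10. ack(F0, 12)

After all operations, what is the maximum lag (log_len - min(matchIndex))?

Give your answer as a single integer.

Answer: 7

Derivation:
Op 1: append 3 -> log_len=3
Op 2: append 1 -> log_len=4
Op 3: F0 acks idx 3 -> match: F0=3 F1=0; commitIndex=3
Op 4: append 2 -> log_len=6
Op 5: F0 acks idx 6 -> match: F0=6 F1=0; commitIndex=6
Op 6: F1 acks idx 5 -> match: F0=6 F1=5; commitIndex=6
Op 7: append 2 -> log_len=8
Op 8: append 3 -> log_len=11
Op 9: append 1 -> log_len=12
Op 10: F0 acks idx 12 -> match: F0=12 F1=5; commitIndex=12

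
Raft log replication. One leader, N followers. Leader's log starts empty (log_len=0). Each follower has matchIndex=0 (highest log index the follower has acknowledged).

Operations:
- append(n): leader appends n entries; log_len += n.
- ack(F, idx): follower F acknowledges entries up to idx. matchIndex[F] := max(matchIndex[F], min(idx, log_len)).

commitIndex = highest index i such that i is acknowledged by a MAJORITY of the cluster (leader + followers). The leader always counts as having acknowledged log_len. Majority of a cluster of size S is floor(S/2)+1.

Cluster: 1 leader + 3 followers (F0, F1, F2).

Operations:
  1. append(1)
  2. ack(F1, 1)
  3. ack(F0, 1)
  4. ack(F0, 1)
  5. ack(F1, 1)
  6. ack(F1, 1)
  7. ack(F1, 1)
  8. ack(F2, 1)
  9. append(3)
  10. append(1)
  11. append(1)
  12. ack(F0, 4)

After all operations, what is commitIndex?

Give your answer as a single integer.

Op 1: append 1 -> log_len=1
Op 2: F1 acks idx 1 -> match: F0=0 F1=1 F2=0; commitIndex=0
Op 3: F0 acks idx 1 -> match: F0=1 F1=1 F2=0; commitIndex=1
Op 4: F0 acks idx 1 -> match: F0=1 F1=1 F2=0; commitIndex=1
Op 5: F1 acks idx 1 -> match: F0=1 F1=1 F2=0; commitIndex=1
Op 6: F1 acks idx 1 -> match: F0=1 F1=1 F2=0; commitIndex=1
Op 7: F1 acks idx 1 -> match: F0=1 F1=1 F2=0; commitIndex=1
Op 8: F2 acks idx 1 -> match: F0=1 F1=1 F2=1; commitIndex=1
Op 9: append 3 -> log_len=4
Op 10: append 1 -> log_len=5
Op 11: append 1 -> log_len=6
Op 12: F0 acks idx 4 -> match: F0=4 F1=1 F2=1; commitIndex=1

Answer: 1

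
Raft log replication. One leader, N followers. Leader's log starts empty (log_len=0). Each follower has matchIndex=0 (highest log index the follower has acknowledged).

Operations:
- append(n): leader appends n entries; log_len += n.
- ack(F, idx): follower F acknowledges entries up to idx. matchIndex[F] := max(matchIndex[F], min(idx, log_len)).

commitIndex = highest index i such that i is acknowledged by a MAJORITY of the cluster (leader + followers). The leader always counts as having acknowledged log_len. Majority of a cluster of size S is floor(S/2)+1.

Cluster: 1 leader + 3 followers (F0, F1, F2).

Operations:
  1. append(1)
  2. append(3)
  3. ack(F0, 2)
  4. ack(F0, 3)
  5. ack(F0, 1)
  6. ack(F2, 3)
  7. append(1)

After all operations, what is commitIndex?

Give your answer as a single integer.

Answer: 3

Derivation:
Op 1: append 1 -> log_len=1
Op 2: append 3 -> log_len=4
Op 3: F0 acks idx 2 -> match: F0=2 F1=0 F2=0; commitIndex=0
Op 4: F0 acks idx 3 -> match: F0=3 F1=0 F2=0; commitIndex=0
Op 5: F0 acks idx 1 -> match: F0=3 F1=0 F2=0; commitIndex=0
Op 6: F2 acks idx 3 -> match: F0=3 F1=0 F2=3; commitIndex=3
Op 7: append 1 -> log_len=5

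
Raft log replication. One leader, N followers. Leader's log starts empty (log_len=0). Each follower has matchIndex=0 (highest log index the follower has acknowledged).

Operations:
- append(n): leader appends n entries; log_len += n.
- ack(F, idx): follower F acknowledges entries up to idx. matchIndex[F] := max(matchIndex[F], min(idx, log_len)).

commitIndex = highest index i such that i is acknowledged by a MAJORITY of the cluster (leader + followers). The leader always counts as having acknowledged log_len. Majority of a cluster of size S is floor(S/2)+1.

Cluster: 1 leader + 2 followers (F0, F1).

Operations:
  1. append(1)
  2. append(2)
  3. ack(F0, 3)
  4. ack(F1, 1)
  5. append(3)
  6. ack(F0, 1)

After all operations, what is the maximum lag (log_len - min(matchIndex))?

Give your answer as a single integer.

Answer: 5

Derivation:
Op 1: append 1 -> log_len=1
Op 2: append 2 -> log_len=3
Op 3: F0 acks idx 3 -> match: F0=3 F1=0; commitIndex=3
Op 4: F1 acks idx 1 -> match: F0=3 F1=1; commitIndex=3
Op 5: append 3 -> log_len=6
Op 6: F0 acks idx 1 -> match: F0=3 F1=1; commitIndex=3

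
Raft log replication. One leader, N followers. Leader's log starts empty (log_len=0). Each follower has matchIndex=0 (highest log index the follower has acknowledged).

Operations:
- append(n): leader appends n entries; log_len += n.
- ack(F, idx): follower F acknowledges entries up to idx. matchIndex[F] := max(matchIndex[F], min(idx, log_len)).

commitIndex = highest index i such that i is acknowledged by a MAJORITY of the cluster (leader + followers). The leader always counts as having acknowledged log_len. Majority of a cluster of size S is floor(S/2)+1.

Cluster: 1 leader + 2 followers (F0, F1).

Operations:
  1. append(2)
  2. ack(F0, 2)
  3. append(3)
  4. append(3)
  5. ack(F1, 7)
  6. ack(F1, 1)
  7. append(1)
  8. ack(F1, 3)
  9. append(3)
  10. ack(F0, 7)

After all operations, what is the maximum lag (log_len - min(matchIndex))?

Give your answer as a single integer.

Op 1: append 2 -> log_len=2
Op 2: F0 acks idx 2 -> match: F0=2 F1=0; commitIndex=2
Op 3: append 3 -> log_len=5
Op 4: append 3 -> log_len=8
Op 5: F1 acks idx 7 -> match: F0=2 F1=7; commitIndex=7
Op 6: F1 acks idx 1 -> match: F0=2 F1=7; commitIndex=7
Op 7: append 1 -> log_len=9
Op 8: F1 acks idx 3 -> match: F0=2 F1=7; commitIndex=7
Op 9: append 3 -> log_len=12
Op 10: F0 acks idx 7 -> match: F0=7 F1=7; commitIndex=7

Answer: 5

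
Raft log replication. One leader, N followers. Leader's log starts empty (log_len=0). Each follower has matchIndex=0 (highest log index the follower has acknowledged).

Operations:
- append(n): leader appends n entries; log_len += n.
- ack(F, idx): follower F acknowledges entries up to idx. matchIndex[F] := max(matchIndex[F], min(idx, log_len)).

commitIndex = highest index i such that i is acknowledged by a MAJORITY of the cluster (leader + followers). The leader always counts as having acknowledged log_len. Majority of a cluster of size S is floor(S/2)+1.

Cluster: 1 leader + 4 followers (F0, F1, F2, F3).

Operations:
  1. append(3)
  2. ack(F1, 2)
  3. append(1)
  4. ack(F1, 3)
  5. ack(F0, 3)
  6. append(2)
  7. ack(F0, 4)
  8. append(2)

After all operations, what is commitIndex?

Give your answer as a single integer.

Op 1: append 3 -> log_len=3
Op 2: F1 acks idx 2 -> match: F0=0 F1=2 F2=0 F3=0; commitIndex=0
Op 3: append 1 -> log_len=4
Op 4: F1 acks idx 3 -> match: F0=0 F1=3 F2=0 F3=0; commitIndex=0
Op 5: F0 acks idx 3 -> match: F0=3 F1=3 F2=0 F3=0; commitIndex=3
Op 6: append 2 -> log_len=6
Op 7: F0 acks idx 4 -> match: F0=4 F1=3 F2=0 F3=0; commitIndex=3
Op 8: append 2 -> log_len=8

Answer: 3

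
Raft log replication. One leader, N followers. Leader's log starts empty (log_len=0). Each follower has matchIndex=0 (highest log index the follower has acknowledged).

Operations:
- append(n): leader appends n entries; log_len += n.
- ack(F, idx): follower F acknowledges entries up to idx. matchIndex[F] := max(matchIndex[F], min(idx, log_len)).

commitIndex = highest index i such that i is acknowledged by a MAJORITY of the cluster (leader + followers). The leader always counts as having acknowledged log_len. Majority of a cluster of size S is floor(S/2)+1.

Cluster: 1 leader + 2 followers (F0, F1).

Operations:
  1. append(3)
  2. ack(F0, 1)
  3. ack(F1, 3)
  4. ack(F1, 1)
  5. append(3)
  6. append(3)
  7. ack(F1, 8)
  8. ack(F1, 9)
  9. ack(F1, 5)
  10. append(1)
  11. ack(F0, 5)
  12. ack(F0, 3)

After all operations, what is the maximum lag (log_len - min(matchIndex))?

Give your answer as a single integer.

Answer: 5

Derivation:
Op 1: append 3 -> log_len=3
Op 2: F0 acks idx 1 -> match: F0=1 F1=0; commitIndex=1
Op 3: F1 acks idx 3 -> match: F0=1 F1=3; commitIndex=3
Op 4: F1 acks idx 1 -> match: F0=1 F1=3; commitIndex=3
Op 5: append 3 -> log_len=6
Op 6: append 3 -> log_len=9
Op 7: F1 acks idx 8 -> match: F0=1 F1=8; commitIndex=8
Op 8: F1 acks idx 9 -> match: F0=1 F1=9; commitIndex=9
Op 9: F1 acks idx 5 -> match: F0=1 F1=9; commitIndex=9
Op 10: append 1 -> log_len=10
Op 11: F0 acks idx 5 -> match: F0=5 F1=9; commitIndex=9
Op 12: F0 acks idx 3 -> match: F0=5 F1=9; commitIndex=9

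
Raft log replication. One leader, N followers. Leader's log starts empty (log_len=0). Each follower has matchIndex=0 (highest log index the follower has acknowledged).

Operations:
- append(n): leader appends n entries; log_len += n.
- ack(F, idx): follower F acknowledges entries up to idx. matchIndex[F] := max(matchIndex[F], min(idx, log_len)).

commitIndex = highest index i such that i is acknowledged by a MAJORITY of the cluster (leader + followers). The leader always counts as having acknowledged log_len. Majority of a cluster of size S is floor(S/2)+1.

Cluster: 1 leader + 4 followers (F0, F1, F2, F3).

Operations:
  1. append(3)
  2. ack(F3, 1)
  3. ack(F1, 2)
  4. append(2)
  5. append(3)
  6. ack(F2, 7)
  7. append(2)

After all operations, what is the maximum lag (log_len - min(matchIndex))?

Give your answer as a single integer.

Op 1: append 3 -> log_len=3
Op 2: F3 acks idx 1 -> match: F0=0 F1=0 F2=0 F3=1; commitIndex=0
Op 3: F1 acks idx 2 -> match: F0=0 F1=2 F2=0 F3=1; commitIndex=1
Op 4: append 2 -> log_len=5
Op 5: append 3 -> log_len=8
Op 6: F2 acks idx 7 -> match: F0=0 F1=2 F2=7 F3=1; commitIndex=2
Op 7: append 2 -> log_len=10

Answer: 10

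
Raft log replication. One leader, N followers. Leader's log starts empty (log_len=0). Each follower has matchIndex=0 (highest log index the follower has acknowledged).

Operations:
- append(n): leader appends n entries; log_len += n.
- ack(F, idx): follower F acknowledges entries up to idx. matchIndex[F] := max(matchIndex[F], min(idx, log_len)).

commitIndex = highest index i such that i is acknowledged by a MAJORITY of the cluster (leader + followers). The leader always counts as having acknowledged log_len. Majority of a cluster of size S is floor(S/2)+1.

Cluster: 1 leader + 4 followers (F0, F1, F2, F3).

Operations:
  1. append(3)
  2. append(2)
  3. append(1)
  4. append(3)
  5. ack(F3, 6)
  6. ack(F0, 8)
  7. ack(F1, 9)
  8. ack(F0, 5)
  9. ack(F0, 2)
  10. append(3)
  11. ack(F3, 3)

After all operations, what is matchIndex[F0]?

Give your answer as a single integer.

Op 1: append 3 -> log_len=3
Op 2: append 2 -> log_len=5
Op 3: append 1 -> log_len=6
Op 4: append 3 -> log_len=9
Op 5: F3 acks idx 6 -> match: F0=0 F1=0 F2=0 F3=6; commitIndex=0
Op 6: F0 acks idx 8 -> match: F0=8 F1=0 F2=0 F3=6; commitIndex=6
Op 7: F1 acks idx 9 -> match: F0=8 F1=9 F2=0 F3=6; commitIndex=8
Op 8: F0 acks idx 5 -> match: F0=8 F1=9 F2=0 F3=6; commitIndex=8
Op 9: F0 acks idx 2 -> match: F0=8 F1=9 F2=0 F3=6; commitIndex=8
Op 10: append 3 -> log_len=12
Op 11: F3 acks idx 3 -> match: F0=8 F1=9 F2=0 F3=6; commitIndex=8

Answer: 8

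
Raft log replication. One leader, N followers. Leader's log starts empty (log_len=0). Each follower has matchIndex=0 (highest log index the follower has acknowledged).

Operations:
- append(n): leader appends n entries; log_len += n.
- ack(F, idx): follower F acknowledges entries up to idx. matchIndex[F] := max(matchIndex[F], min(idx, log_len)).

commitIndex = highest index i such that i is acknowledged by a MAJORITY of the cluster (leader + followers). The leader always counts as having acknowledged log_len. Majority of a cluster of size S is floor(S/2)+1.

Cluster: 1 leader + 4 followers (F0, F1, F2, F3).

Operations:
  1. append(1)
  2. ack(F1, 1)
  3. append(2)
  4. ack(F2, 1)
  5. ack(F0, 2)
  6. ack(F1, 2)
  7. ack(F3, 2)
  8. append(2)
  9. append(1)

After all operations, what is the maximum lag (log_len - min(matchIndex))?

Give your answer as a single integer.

Answer: 5

Derivation:
Op 1: append 1 -> log_len=1
Op 2: F1 acks idx 1 -> match: F0=0 F1=1 F2=0 F3=0; commitIndex=0
Op 3: append 2 -> log_len=3
Op 4: F2 acks idx 1 -> match: F0=0 F1=1 F2=1 F3=0; commitIndex=1
Op 5: F0 acks idx 2 -> match: F0=2 F1=1 F2=1 F3=0; commitIndex=1
Op 6: F1 acks idx 2 -> match: F0=2 F1=2 F2=1 F3=0; commitIndex=2
Op 7: F3 acks idx 2 -> match: F0=2 F1=2 F2=1 F3=2; commitIndex=2
Op 8: append 2 -> log_len=5
Op 9: append 1 -> log_len=6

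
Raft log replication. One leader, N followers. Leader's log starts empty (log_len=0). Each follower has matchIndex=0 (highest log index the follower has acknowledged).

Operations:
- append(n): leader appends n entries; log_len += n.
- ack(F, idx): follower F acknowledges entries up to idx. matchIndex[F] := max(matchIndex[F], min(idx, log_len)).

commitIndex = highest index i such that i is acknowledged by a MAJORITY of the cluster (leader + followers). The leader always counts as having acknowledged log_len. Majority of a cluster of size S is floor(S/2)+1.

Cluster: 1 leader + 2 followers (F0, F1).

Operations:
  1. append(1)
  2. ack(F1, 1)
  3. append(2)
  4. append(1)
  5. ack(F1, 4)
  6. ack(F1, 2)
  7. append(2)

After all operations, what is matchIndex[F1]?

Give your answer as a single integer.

Answer: 4

Derivation:
Op 1: append 1 -> log_len=1
Op 2: F1 acks idx 1 -> match: F0=0 F1=1; commitIndex=1
Op 3: append 2 -> log_len=3
Op 4: append 1 -> log_len=4
Op 5: F1 acks idx 4 -> match: F0=0 F1=4; commitIndex=4
Op 6: F1 acks idx 2 -> match: F0=0 F1=4; commitIndex=4
Op 7: append 2 -> log_len=6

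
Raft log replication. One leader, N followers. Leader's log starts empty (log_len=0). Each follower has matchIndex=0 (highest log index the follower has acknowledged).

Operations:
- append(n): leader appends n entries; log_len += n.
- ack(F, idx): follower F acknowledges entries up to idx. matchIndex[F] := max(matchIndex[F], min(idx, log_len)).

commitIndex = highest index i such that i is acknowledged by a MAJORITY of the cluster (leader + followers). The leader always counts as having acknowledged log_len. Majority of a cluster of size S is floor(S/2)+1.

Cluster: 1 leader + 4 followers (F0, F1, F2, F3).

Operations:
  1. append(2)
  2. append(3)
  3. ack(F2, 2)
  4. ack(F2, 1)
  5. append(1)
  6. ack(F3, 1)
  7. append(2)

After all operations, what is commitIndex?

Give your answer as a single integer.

Answer: 1

Derivation:
Op 1: append 2 -> log_len=2
Op 2: append 3 -> log_len=5
Op 3: F2 acks idx 2 -> match: F0=0 F1=0 F2=2 F3=0; commitIndex=0
Op 4: F2 acks idx 1 -> match: F0=0 F1=0 F2=2 F3=0; commitIndex=0
Op 5: append 1 -> log_len=6
Op 6: F3 acks idx 1 -> match: F0=0 F1=0 F2=2 F3=1; commitIndex=1
Op 7: append 2 -> log_len=8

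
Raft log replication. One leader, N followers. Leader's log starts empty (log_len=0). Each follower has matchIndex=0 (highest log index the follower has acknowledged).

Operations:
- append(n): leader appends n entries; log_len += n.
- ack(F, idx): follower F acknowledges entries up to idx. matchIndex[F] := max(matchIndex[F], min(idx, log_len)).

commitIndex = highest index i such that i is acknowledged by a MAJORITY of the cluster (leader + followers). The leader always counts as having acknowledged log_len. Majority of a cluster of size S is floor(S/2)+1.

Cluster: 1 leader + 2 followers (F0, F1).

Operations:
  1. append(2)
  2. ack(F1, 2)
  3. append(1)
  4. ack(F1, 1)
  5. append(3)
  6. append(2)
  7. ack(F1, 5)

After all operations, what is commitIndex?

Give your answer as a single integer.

Answer: 5

Derivation:
Op 1: append 2 -> log_len=2
Op 2: F1 acks idx 2 -> match: F0=0 F1=2; commitIndex=2
Op 3: append 1 -> log_len=3
Op 4: F1 acks idx 1 -> match: F0=0 F1=2; commitIndex=2
Op 5: append 3 -> log_len=6
Op 6: append 2 -> log_len=8
Op 7: F1 acks idx 5 -> match: F0=0 F1=5; commitIndex=5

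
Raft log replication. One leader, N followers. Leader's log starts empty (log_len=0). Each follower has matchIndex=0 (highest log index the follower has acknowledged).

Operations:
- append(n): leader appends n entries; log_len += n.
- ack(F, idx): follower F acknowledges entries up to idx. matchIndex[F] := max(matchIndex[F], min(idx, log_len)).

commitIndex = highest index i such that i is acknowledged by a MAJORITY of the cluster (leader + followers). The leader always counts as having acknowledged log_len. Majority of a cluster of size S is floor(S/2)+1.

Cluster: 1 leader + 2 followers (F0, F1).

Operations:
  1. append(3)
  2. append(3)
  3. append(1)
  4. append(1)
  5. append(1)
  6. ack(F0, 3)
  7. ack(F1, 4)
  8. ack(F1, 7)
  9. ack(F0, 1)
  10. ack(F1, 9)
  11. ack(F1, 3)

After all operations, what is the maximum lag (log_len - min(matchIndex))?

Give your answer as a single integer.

Answer: 6

Derivation:
Op 1: append 3 -> log_len=3
Op 2: append 3 -> log_len=6
Op 3: append 1 -> log_len=7
Op 4: append 1 -> log_len=8
Op 5: append 1 -> log_len=9
Op 6: F0 acks idx 3 -> match: F0=3 F1=0; commitIndex=3
Op 7: F1 acks idx 4 -> match: F0=3 F1=4; commitIndex=4
Op 8: F1 acks idx 7 -> match: F0=3 F1=7; commitIndex=7
Op 9: F0 acks idx 1 -> match: F0=3 F1=7; commitIndex=7
Op 10: F1 acks idx 9 -> match: F0=3 F1=9; commitIndex=9
Op 11: F1 acks idx 3 -> match: F0=3 F1=9; commitIndex=9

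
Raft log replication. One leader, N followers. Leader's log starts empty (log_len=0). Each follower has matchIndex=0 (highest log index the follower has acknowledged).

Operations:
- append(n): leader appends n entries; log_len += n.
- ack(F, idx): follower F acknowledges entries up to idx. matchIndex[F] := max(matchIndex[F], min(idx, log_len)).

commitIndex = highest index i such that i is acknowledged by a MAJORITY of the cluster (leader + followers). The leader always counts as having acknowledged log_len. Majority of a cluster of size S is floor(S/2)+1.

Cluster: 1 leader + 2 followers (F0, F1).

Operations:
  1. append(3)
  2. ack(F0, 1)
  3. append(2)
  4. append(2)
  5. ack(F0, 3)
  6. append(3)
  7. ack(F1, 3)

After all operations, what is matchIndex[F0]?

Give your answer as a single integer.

Answer: 3

Derivation:
Op 1: append 3 -> log_len=3
Op 2: F0 acks idx 1 -> match: F0=1 F1=0; commitIndex=1
Op 3: append 2 -> log_len=5
Op 4: append 2 -> log_len=7
Op 5: F0 acks idx 3 -> match: F0=3 F1=0; commitIndex=3
Op 6: append 3 -> log_len=10
Op 7: F1 acks idx 3 -> match: F0=3 F1=3; commitIndex=3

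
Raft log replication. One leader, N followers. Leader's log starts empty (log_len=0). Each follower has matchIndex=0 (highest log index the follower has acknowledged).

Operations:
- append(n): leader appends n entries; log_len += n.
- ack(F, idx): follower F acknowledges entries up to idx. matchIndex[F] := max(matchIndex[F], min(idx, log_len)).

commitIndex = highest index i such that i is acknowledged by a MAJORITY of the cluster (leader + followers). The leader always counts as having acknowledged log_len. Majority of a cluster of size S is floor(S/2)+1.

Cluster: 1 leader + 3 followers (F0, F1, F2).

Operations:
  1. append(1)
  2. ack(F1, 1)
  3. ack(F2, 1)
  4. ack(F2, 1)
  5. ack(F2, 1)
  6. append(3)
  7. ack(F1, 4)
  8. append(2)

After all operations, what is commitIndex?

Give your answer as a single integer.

Answer: 1

Derivation:
Op 1: append 1 -> log_len=1
Op 2: F1 acks idx 1 -> match: F0=0 F1=1 F2=0; commitIndex=0
Op 3: F2 acks idx 1 -> match: F0=0 F1=1 F2=1; commitIndex=1
Op 4: F2 acks idx 1 -> match: F0=0 F1=1 F2=1; commitIndex=1
Op 5: F2 acks idx 1 -> match: F0=0 F1=1 F2=1; commitIndex=1
Op 6: append 3 -> log_len=4
Op 7: F1 acks idx 4 -> match: F0=0 F1=4 F2=1; commitIndex=1
Op 8: append 2 -> log_len=6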